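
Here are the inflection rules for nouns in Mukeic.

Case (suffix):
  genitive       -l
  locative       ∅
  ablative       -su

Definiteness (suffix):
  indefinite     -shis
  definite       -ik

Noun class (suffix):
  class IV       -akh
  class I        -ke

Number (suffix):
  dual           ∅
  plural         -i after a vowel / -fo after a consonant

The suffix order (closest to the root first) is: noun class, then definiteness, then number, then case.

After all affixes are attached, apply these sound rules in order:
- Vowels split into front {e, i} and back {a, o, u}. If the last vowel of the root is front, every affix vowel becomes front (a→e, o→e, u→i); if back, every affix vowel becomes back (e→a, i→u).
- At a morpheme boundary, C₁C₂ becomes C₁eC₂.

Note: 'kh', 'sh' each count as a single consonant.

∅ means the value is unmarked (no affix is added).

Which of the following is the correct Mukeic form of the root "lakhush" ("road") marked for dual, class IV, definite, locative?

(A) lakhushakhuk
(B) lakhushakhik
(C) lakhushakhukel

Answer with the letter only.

A

Attach noun class class IV -akh → lakhushakh.
Attach definiteness definite -ik → lakhushakhik.
number = dual: zero marking, form stays lakhushakhik.
case = locative: zero marking, form stays lakhushakhik.
Apply vowel harmony: lakhushakhik → lakhushakhuk.
Epenthesis: no change.
So the correct form is lakhushakhuk, option (A).
(B) lakhushakhik is wrong: it fails to apply the sound rule(s).
(C) lakhushakhukel is wrong: it uses genitive instead of locative for case.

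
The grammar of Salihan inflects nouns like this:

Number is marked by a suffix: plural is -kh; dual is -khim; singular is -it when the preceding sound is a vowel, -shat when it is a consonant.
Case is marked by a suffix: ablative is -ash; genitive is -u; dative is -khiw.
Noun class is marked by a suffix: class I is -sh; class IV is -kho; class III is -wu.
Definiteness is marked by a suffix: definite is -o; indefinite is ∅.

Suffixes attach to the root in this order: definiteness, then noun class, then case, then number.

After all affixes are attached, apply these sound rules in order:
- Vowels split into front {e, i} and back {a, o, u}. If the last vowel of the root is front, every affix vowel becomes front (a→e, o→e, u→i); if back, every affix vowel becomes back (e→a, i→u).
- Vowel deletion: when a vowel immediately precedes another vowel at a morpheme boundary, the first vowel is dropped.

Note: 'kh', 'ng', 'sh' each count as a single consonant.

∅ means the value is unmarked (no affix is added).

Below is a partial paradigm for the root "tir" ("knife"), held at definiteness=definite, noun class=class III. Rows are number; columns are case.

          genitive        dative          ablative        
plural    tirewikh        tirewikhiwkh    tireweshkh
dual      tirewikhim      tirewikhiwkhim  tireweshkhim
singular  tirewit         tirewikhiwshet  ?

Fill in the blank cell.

Attach definiteness definite -o → tiro.
Attach noun class class III -wu → tirowu.
Attach case ablative -ash → tirowuash.
Attach number singular -shat (after consonant 'sh') → tirowuashshat.
Apply vowel harmony: tirowuashshat → tirewieshshet.
Apply vowel deletion: tirewieshshet → tireweshshet.

tireweshshet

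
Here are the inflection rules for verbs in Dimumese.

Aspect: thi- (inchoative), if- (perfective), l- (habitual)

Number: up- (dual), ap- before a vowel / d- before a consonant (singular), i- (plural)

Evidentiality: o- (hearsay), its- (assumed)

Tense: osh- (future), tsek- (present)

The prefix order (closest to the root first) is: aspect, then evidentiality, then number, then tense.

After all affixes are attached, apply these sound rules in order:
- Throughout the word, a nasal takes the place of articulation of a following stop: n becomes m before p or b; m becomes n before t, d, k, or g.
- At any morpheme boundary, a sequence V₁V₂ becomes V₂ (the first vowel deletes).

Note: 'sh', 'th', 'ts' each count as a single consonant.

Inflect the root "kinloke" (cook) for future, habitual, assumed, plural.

oshitslkinloke

Attach aspect habitual l- → lkinloke.
Attach evidentiality assumed its- → itslkinloke.
Attach number plural i- → iitslkinloke.
Attach tense future osh- → oshiitslkinloke.
Nasal assimilation: no change.
Apply vowel deletion: oshiitslkinloke → oshitslkinloke.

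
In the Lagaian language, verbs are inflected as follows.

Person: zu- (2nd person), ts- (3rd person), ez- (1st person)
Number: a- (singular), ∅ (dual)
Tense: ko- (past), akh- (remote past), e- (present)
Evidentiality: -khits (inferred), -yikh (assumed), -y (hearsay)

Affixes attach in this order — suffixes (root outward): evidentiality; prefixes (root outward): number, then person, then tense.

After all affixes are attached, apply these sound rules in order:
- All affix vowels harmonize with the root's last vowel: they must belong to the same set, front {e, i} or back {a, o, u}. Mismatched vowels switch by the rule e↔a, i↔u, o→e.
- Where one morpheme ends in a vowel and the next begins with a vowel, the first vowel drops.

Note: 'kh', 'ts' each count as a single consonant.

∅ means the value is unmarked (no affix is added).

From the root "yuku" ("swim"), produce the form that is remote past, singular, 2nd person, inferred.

akhzayukukhuts

Attach number singular a- → ayuku.
Attach evidentiality inferred -khits → ayukukhits.
Attach person 2nd person zu- → zuayukukhits.
Attach tense remote past akh- → akhzuayukukhits.
Apply vowel harmony: akhzuayukukhits → akhzuayukukhuts.
Apply vowel deletion: akhzuayukukhuts → akhzayukukhuts.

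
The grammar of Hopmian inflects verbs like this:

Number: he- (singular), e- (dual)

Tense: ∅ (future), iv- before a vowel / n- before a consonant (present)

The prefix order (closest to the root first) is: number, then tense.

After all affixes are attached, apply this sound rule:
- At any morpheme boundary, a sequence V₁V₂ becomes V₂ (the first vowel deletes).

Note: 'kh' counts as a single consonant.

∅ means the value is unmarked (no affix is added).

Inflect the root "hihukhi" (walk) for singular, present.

Attach number singular he- → hehihukhi.
Attach tense present n- (before consonant 'h') → nhehihukhi.
Vowel deletion: no change.

nhehihukhi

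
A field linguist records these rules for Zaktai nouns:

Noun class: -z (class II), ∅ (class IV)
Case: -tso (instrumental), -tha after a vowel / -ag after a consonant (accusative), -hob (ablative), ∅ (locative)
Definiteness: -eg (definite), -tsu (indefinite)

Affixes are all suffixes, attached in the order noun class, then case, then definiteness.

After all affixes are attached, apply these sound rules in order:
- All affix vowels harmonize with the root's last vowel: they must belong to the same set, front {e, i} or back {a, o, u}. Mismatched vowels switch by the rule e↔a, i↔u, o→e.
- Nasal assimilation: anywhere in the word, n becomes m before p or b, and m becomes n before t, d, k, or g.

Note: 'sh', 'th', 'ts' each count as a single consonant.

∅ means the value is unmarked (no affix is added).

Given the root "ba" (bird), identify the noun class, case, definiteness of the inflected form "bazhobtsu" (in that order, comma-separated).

class II, ablative, indefinite

Segment: ba-z-hob-tsu.
noun class: -z → class II.
case: -hob → ablative.
definiteness: -tsu → indefinite.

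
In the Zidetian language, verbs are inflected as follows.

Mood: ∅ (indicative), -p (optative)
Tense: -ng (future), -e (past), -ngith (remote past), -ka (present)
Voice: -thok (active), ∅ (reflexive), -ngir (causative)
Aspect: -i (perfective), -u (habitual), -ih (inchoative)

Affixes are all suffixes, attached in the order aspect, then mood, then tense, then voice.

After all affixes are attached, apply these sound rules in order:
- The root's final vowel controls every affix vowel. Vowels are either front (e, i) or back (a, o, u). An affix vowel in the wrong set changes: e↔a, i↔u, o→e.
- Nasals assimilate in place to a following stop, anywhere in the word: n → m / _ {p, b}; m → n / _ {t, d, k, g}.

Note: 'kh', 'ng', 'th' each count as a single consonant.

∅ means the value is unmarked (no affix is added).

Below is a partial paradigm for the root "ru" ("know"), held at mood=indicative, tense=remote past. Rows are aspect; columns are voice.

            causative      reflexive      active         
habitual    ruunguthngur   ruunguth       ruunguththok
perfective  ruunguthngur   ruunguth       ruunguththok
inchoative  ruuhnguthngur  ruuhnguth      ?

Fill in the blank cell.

Attach aspect inchoative -ih → ruih.
mood = indicative: zero marking, form stays ruih.
Attach tense remote past -ngith → ruihngith.
Attach voice active -thok → ruihngiththok.
Apply vowel harmony: ruihngiththok → ruuhnguththok.
Nasal assimilation: no change.

ruuhnguththok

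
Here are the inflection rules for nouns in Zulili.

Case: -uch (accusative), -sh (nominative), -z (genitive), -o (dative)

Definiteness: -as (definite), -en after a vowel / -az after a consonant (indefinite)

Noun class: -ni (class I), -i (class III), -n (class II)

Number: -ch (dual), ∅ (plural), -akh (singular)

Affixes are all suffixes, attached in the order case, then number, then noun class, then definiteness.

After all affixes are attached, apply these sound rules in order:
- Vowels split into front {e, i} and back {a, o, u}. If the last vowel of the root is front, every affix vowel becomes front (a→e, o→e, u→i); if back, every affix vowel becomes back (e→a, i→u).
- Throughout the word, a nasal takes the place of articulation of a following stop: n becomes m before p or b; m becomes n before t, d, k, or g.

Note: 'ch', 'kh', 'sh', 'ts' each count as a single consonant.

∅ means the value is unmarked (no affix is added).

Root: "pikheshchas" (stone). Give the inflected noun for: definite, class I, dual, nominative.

pikheshchasshchnuas

Attach case nominative -sh → pikheshchassh.
Attach number dual -ch → pikheshchasshch.
Attach noun class class I -ni → pikheshchasshchni.
Attach definiteness definite -as → pikheshchasshchnias.
Apply vowel harmony: pikheshchasshchnias → pikheshchasshchnuas.
Nasal assimilation: no change.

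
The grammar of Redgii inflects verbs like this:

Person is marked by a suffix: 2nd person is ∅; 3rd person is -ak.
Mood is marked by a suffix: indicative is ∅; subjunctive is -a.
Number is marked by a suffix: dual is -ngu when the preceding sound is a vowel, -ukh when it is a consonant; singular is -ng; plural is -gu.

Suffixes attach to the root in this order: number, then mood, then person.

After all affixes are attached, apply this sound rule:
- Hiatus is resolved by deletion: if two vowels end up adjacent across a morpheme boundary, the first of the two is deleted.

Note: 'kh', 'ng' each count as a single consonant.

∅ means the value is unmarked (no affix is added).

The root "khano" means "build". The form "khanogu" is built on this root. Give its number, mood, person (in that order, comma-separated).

plural, indicative, 2nd person

Segment: khano-gu.
number: -gu → plural.
mood: ∅ → indicative.
person: ∅ → 2nd person.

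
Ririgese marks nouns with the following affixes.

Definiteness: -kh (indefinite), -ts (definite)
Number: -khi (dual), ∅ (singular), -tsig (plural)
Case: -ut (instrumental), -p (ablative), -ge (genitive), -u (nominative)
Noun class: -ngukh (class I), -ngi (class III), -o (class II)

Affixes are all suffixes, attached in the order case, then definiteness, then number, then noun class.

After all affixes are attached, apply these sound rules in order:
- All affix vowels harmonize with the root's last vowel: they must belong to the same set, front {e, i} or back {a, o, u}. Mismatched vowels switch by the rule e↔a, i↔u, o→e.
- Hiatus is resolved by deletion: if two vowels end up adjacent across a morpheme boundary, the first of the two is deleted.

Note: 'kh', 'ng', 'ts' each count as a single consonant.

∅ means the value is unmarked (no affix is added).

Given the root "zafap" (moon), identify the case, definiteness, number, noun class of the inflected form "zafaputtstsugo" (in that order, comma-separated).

instrumental, definite, plural, class II

Segment: zafap-ut-ts-tsig-o.
case: -ut → instrumental.
definiteness: -ts → definite.
number: -tsig → plural.
noun class: -o → class II.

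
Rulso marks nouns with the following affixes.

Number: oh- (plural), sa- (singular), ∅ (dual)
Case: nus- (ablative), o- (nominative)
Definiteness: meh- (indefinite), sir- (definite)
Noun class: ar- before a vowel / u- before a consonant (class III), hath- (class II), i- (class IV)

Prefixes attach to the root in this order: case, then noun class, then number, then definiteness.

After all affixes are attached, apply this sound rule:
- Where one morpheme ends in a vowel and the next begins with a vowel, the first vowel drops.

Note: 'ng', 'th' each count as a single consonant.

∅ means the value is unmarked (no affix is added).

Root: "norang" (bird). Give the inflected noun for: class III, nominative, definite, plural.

siroharonorang

Attach case nominative o- → onorang.
Attach noun class class III ar- (before vowel 'o') → aronorang.
Attach number plural oh- → oharonorang.
Attach definiteness definite sir- → siroharonorang.
Vowel deletion: no change.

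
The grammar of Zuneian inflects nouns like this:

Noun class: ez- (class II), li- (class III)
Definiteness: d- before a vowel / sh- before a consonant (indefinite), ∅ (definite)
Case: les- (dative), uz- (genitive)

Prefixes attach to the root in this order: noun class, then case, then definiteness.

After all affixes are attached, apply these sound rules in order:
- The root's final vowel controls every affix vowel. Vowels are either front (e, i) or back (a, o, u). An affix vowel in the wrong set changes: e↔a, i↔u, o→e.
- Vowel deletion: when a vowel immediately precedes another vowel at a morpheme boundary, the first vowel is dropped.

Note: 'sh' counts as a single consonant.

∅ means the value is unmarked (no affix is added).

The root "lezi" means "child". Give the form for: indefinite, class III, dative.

Attach noun class class III li- → lilezi.
Attach case dative les- → leslilezi.
Attach definiteness indefinite sh- (before consonant 'l') → shleslilezi.
Vowel harmony: no change.
Vowel deletion: no change.

shleslilezi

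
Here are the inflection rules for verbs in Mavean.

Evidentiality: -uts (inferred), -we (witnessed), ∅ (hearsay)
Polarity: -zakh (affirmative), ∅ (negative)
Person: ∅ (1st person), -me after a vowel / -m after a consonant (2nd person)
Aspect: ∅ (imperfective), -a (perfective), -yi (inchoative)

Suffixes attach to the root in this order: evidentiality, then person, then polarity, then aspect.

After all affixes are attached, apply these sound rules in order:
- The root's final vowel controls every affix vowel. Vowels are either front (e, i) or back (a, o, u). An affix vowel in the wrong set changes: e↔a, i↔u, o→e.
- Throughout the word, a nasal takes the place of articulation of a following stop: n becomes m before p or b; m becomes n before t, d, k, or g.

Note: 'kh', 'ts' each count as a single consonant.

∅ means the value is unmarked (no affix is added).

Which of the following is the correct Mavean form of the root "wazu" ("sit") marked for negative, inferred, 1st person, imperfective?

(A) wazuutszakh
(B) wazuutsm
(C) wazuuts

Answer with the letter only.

Attach evidentiality inferred -uts → wazuuts.
person = 1st person: zero marking, form stays wazuuts.
polarity = negative: zero marking, form stays wazuuts.
aspect = imperfective: zero marking, form stays wazuuts.
Vowel harmony: no change.
Nasal assimilation: no change.
So the correct form is wazuuts, option (C).
(A) wazuutszakh is wrong: it uses affirmative instead of negative for polarity.
(B) wazuutsm is wrong: it uses 2nd person instead of 1st person for person.

C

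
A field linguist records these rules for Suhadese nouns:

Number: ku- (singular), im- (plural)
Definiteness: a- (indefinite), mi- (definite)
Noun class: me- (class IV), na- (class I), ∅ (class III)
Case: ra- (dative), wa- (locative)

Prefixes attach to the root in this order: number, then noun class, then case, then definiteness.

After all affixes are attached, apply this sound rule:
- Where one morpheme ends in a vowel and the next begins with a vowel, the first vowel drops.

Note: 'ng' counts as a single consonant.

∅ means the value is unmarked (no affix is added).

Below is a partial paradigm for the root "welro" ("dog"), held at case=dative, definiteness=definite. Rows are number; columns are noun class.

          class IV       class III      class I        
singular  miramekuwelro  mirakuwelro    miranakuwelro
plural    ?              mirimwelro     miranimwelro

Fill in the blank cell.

miramimwelro

Attach number plural im- → imwelro.
Attach noun class class IV me- → meimwelro.
Attach case dative ra- → rameimwelro.
Attach definiteness definite mi- → mirameimwelro.
Apply vowel deletion: mirameimwelro → miramimwelro.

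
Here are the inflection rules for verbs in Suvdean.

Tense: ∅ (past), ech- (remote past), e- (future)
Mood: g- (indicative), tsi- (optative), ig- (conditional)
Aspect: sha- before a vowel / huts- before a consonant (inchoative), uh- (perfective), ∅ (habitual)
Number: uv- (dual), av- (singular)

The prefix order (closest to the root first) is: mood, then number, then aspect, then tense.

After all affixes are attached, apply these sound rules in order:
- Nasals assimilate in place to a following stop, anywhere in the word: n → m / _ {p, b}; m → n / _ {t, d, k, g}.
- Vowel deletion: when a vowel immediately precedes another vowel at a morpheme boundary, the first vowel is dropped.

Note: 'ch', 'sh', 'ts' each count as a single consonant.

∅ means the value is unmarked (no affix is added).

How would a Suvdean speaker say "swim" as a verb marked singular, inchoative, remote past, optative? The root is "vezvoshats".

echshavtsivezvoshats

Attach mood optative tsi- → tsivezvoshats.
Attach number singular av- → avtsivezvoshats.
Attach aspect inchoative sha- (before vowel 'a') → shaavtsivezvoshats.
Attach tense remote past ech- → echshaavtsivezvoshats.
Nasal assimilation: no change.
Apply vowel deletion: echshaavtsivezvoshats → echshavtsivezvoshats.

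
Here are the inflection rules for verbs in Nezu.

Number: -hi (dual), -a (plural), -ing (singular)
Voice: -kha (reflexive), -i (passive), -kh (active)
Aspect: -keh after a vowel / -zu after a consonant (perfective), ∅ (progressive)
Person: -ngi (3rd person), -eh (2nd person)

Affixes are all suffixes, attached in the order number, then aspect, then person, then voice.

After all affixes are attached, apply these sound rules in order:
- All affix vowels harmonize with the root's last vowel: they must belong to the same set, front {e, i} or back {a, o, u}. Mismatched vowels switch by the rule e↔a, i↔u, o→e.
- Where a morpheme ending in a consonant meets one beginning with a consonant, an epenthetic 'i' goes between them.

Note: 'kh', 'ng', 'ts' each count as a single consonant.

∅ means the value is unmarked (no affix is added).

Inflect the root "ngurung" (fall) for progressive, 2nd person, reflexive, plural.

Attach number plural -a → ngurunga.
aspect = progressive: zero marking, form stays ngurunga.
Attach person 2nd person -eh → ngurungaeh.
Attach voice reflexive -kha → ngurungaehkha.
Apply vowel harmony: ngurungaehkha → ngurungaahkha.
Apply epenthesis: ngurungaahkha → ngurungaahikha.

ngurungaahikha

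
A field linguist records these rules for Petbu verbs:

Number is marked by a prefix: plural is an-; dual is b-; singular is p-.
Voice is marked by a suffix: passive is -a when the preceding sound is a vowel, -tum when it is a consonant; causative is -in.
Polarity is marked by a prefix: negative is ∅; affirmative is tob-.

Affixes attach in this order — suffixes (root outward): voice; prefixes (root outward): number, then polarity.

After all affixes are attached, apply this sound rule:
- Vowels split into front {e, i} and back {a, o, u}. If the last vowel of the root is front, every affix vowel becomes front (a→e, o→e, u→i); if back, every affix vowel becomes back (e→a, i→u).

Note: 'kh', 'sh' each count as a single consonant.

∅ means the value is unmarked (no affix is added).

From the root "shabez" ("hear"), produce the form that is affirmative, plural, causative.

Attach number plural an- → anshabez.
Attach polarity affirmative tob- → tobanshabez.
Attach voice causative -in → tobanshabezin.
Apply vowel harmony: tobanshabezin → tebenshabezin.

tebenshabezin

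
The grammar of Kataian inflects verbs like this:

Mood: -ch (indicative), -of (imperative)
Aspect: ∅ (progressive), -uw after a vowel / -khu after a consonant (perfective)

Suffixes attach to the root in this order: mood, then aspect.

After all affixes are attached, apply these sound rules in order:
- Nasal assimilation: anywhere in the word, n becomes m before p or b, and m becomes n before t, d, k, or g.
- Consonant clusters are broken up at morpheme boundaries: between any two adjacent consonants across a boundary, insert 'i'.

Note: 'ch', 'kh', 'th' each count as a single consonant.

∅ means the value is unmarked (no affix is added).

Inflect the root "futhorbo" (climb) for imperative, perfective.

futhorboofikhu

Attach mood imperative -of → futhorboof.
Attach aspect perfective -khu (after consonant 'f') → futhorboofkhu.
Nasal assimilation: no change.
Apply epenthesis: futhorboofkhu → futhorboofikhu.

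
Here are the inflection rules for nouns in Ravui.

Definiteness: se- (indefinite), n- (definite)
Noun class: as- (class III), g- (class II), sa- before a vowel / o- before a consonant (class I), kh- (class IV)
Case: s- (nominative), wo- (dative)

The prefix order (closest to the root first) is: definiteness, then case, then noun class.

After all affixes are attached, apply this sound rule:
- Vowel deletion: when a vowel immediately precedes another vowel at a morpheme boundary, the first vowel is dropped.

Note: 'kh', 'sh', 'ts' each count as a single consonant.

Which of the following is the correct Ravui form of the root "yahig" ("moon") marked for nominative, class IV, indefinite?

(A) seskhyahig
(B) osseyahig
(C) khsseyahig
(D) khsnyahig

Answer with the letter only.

Attach definiteness indefinite se- → seyahig.
Attach case nominative s- → sseyahig.
Attach noun class class IV kh- → khsseyahig.
Vowel deletion: no change.
So the correct form is khsseyahig, option (C).
(B) osseyahig is wrong: it uses class I instead of class IV for noun class.
(A) seskhyahig is wrong: it has the affixes in the wrong order.
(D) khsnyahig is wrong: it uses definite instead of indefinite for definiteness.

C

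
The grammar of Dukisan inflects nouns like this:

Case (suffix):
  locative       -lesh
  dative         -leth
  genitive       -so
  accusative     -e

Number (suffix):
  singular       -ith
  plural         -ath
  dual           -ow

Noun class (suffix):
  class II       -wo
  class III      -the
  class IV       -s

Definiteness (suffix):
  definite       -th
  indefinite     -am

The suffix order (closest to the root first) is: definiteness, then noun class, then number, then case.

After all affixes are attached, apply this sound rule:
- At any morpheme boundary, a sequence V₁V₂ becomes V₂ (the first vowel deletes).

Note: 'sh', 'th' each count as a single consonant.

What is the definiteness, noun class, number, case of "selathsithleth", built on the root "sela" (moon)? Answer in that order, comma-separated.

definite, class IV, singular, dative

Segment: sela-th-s-ith-leth.
definiteness: -th → definite.
noun class: -s → class IV.
number: -ith → singular.
case: -leth → dative.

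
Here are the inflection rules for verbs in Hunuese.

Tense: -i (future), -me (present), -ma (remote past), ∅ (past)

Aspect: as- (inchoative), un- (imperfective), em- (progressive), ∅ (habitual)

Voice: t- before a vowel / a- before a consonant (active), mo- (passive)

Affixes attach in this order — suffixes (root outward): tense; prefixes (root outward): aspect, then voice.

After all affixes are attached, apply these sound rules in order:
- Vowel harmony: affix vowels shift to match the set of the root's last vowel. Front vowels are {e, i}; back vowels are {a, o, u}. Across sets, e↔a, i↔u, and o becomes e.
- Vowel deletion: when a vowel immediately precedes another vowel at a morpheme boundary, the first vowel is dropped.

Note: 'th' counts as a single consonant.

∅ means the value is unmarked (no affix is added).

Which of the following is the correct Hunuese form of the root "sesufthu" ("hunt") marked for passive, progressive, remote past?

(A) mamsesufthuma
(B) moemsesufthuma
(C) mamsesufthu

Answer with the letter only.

A

Attach aspect progressive em- → emsesufthu.
Attach tense remote past -ma → emsesufthuma.
Attach voice passive mo- → moemsesufthuma.
Apply vowel harmony: moemsesufthuma → moamsesufthuma.
Apply vowel deletion: moamsesufthuma → mamsesufthuma.
So the correct form is mamsesufthuma, option (A).
(C) mamsesufthu is wrong: it uses future instead of remote past for tense.
(B) moemsesufthuma is wrong: it fails to apply the sound rule(s).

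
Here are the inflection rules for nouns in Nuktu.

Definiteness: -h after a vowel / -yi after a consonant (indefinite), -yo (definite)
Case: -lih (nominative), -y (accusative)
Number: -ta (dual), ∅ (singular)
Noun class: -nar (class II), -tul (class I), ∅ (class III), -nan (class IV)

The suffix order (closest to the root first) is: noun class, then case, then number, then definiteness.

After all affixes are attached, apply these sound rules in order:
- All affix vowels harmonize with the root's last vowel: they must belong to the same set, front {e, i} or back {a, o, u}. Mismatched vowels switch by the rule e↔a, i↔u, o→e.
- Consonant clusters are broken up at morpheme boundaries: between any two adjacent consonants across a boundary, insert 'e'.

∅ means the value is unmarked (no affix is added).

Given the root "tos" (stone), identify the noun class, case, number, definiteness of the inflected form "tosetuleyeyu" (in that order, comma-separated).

class I, accusative, singular, indefinite

Segment: tos-tul-y-yi.
noun class: -tul → class I.
case: -y → accusative.
number: ∅ → singular.
definiteness: -h/yi → indefinite.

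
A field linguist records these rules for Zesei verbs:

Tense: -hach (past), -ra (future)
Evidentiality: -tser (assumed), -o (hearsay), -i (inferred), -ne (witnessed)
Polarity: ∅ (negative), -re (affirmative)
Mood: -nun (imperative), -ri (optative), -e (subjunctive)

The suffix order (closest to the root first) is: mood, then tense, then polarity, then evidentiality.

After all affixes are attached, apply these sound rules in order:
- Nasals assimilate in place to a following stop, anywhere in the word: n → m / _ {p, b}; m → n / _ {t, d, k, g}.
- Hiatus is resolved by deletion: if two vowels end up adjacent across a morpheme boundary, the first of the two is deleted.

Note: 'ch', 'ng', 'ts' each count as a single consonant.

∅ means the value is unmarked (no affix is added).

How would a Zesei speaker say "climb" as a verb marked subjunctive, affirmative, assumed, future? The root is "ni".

Attach mood subjunctive -e → nie.
Attach tense future -ra → niera.
Attach polarity affirmative -re → nierare.
Attach evidentiality assumed -tser → nieraretser.
Nasal assimilation: no change.
Apply vowel deletion: nieraretser → neraretser.

neraretser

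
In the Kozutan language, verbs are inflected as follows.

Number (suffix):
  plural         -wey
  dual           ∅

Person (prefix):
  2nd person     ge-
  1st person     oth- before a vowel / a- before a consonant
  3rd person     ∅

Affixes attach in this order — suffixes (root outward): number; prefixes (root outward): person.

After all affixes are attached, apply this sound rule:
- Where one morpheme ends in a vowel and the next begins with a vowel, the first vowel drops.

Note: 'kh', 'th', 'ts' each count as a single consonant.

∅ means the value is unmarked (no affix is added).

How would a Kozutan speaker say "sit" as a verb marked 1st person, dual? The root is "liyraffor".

aliyraffor

number = dual: zero marking, form stays liyraffor.
Attach person 1st person a- (before consonant 'l') → aliyraffor.
Vowel deletion: no change.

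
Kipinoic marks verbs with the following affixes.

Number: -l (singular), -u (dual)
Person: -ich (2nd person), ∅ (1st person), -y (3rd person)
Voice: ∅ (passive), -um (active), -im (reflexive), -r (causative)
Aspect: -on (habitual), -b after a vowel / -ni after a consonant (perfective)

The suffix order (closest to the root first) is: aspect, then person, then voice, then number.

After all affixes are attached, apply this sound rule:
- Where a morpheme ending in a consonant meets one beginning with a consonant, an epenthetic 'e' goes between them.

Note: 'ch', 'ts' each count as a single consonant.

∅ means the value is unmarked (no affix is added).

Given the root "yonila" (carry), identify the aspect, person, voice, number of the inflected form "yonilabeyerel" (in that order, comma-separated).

perfective, 3rd person, causative, singular

Segment: yonila-b-y-r-l.
aspect: -b/ni → perfective.
person: -y → 3rd person.
voice: -r → causative.
number: -l → singular.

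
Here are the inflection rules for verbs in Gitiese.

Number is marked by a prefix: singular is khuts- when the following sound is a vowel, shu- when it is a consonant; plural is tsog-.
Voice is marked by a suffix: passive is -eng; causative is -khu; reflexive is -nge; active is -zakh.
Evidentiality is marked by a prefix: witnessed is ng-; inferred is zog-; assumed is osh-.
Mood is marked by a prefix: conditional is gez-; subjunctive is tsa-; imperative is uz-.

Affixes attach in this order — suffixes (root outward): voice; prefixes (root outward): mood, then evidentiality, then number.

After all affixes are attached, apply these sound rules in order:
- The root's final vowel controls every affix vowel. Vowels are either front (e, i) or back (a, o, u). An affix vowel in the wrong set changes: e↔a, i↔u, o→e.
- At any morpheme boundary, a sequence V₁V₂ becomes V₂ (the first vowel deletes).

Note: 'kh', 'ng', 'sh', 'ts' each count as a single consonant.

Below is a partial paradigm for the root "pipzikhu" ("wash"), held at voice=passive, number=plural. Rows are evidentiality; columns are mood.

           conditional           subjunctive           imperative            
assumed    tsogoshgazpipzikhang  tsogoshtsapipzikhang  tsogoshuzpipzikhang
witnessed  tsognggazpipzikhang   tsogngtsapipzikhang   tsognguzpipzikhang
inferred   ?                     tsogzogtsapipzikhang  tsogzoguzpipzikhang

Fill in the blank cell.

Attach voice passive -eng → pipzikhueng.
Attach mood conditional gez- → gezpipzikhueng.
Attach evidentiality inferred zog- → zoggezpipzikhueng.
Attach number plural tsog- → tsogzoggezpipzikhueng.
Apply vowel harmony: tsogzoggezpipzikhueng → tsogzoggazpipzikhuang.
Apply vowel deletion: tsogzoggazpipzikhuang → tsogzoggazpipzikhang.

tsogzoggazpipzikhang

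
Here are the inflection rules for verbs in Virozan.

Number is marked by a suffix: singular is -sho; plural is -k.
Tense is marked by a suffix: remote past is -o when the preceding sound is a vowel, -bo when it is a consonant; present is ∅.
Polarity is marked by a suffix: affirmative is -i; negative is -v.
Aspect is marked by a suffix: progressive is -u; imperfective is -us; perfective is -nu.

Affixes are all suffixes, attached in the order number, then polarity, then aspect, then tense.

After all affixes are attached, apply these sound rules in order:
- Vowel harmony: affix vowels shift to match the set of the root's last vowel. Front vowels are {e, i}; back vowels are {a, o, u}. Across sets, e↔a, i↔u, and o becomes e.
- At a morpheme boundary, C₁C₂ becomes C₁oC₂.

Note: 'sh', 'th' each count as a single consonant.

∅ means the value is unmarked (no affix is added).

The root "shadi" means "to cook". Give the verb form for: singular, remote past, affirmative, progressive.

Attach number singular -sho → shadisho.
Attach polarity affirmative -i → shadishoi.
Attach aspect progressive -u → shadishoiu.
Attach tense remote past -o (after vowel 'u') → shadishoiuo.
Apply vowel harmony: shadishoiuo → shadisheiie.
Epenthesis: no change.

shadisheiie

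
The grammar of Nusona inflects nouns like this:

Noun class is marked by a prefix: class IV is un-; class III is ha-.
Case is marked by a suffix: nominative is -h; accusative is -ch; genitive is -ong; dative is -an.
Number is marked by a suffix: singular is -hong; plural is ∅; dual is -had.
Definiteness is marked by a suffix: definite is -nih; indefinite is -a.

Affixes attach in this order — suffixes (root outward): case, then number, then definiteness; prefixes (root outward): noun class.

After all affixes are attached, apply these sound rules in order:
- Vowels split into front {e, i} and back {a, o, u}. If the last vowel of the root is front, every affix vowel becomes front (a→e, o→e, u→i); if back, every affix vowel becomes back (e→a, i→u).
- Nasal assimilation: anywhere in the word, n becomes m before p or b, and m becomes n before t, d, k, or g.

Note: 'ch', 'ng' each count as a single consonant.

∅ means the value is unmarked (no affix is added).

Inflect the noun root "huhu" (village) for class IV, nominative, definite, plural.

unhuhuhnuh

Attach case nominative -h → huhuh.
Attach noun class class IV un- → unhuhuh.
number = plural: zero marking, form stays unhuhuh.
Attach definiteness definite -nih → unhuhuhnih.
Apply vowel harmony: unhuhuhnih → unhuhuhnuh.
Nasal assimilation: no change.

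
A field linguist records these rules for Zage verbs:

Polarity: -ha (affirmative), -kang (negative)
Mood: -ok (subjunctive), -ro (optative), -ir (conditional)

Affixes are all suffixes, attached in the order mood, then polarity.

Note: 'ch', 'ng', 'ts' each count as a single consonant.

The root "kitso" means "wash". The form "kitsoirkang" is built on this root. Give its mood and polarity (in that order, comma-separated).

conditional, negative

Segment: kitso-ir-kang.
mood: -ir → conditional.
polarity: -kang → negative.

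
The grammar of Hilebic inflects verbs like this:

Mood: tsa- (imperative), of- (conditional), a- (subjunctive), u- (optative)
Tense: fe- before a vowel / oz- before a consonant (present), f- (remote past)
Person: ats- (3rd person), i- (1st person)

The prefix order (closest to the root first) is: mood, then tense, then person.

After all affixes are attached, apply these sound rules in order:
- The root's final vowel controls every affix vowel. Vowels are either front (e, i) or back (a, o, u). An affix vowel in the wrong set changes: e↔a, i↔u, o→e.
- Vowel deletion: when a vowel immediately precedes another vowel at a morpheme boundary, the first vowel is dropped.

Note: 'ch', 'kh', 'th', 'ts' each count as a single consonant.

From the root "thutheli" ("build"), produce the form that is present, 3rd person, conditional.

Attach mood conditional of- → ofthutheli.
Attach tense present fe- (before vowel 'o') → feofthutheli.
Attach person 3rd person ats- → atsfeofthutheli.
Apply vowel harmony: atsfeofthutheli → etsfeefthutheli.
Apply vowel deletion: etsfeefthutheli → etsfefthutheli.

etsfefthutheli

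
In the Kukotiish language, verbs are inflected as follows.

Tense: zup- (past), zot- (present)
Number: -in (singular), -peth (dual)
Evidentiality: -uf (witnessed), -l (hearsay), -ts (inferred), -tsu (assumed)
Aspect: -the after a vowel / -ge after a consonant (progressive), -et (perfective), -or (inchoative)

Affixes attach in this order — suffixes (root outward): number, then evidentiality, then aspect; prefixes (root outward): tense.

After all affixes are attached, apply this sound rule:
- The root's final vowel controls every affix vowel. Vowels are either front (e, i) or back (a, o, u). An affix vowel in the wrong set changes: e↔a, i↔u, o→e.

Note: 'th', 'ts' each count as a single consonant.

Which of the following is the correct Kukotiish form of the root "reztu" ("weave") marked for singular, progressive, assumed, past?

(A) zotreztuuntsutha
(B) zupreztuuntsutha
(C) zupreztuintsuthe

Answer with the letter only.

Attach tense past zup- → zupreztu.
Attach number singular -in → zupreztuin.
Attach evidentiality assumed -tsu → zupreztuintsu.
Attach aspect progressive -the (after vowel 'u') → zupreztuintsuthe.
Apply vowel harmony: zupreztuintsuthe → zupreztuuntsutha.
So the correct form is zupreztuuntsutha, option (B).
(C) zupreztuintsuthe is wrong: it fails to apply the sound rule(s).
(A) zotreztuuntsutha is wrong: it uses present instead of past for tense.

B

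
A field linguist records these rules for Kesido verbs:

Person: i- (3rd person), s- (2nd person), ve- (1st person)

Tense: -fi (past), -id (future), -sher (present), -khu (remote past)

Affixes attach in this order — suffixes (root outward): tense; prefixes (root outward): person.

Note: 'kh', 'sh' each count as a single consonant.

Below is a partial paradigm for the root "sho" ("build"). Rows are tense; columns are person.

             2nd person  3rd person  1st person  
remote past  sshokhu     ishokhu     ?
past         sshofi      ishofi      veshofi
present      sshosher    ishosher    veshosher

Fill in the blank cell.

Attach person 1st person ve- → vesho.
Attach tense remote past -khu → veshokhu.

veshokhu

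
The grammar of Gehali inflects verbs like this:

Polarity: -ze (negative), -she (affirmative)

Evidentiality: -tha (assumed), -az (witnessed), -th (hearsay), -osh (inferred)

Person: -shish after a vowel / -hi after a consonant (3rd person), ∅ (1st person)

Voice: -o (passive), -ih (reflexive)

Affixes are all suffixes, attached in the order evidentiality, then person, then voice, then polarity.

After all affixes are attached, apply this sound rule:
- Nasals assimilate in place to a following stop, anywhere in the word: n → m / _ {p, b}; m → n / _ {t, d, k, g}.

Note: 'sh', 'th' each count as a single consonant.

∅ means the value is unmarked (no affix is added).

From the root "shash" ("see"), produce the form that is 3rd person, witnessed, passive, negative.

Attach evidentiality witnessed -az → shashaz.
Attach person 3rd person -hi (after consonant 'z') → shashazhi.
Attach voice passive -o → shashazhio.
Attach polarity negative -ze → shashazhioze.
Nasal assimilation: no change.

shashazhioze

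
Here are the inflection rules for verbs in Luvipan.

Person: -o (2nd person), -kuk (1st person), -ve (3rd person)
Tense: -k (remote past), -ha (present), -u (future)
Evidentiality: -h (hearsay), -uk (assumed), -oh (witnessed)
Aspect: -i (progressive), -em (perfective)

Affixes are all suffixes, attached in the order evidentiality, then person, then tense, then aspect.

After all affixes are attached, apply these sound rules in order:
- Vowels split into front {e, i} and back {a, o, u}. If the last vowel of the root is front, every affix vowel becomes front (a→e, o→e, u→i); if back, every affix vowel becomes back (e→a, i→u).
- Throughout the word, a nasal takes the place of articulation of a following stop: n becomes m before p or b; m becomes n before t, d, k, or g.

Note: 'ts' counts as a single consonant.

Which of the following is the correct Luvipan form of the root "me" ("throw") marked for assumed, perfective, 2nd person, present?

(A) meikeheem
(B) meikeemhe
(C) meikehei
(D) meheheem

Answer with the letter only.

Attach evidentiality assumed -uk → meuk.
Attach person 2nd person -o → meuko.
Attach tense present -ha → meukoha.
Attach aspect perfective -em → meukohaem.
Apply vowel harmony: meukohaem → meikeheem.
Nasal assimilation: no change.
So the correct form is meikeheem, option (A).
(C) meikehei is wrong: it uses progressive instead of perfective for aspect.
(D) meheheem is wrong: it uses hearsay instead of assumed for evidentiality.
(B) meikeemhe is wrong: it has the affixes in the wrong order.

A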